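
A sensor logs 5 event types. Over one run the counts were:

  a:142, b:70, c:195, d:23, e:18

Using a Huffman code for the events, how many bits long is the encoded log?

853

Greedily combine the two least-frequent nodes:
e(18) + d(23) → 41
41 + b(70) → 111
111 + a(142) → 253
c(195) + 253 → 448
The encoded length is the sum of every internal node's weight: 41 + 111 + 253 + 448 = 853 bits.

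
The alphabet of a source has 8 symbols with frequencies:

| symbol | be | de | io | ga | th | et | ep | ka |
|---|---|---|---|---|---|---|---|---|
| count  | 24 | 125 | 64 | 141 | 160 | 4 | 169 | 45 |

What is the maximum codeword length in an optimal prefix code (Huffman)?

6

Merge the two lowest-weight nodes at each step:
merge et(4) and be(24): 28
merge 28 and ka(45): 73
merge io(64) and 73: 137
merge de(125) and 137: 262
merge ga(141) and th(160): 301
merge ep(169) and 262: 431
merge 301 and 431: 732
Maximum depth reached is 6.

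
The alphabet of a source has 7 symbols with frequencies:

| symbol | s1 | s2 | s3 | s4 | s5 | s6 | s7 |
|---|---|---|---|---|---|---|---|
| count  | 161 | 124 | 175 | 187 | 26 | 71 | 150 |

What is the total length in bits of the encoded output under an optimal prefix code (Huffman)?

Build the Huffman tree bottom-up:
merge s5(26) and s6(71): 97
merge 97 and s2(124): 221
merge s7(150) and s1(161): 311
merge s3(175) and s4(187): 362
merge 221 and 311: 532
merge 362 and 532: 894
The encoded length is the sum of every internal node's weight: 97 + 221 + 311 + 362 + 532 + 894 = 2417 bits.

2417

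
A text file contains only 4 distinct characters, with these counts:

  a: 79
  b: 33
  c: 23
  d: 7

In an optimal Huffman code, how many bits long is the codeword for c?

3

Huffman merges, smallest pair first:
merge d(7) and c(23): 30
merge 30 and b(33): 63
merge 63 and a(79): 142
c's leaf is at depth 3, giving a 3-bit codeword.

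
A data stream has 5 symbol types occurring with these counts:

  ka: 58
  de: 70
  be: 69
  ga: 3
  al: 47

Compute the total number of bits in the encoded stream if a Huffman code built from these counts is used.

Build the Huffman tree bottom-up:
combine ga(3), al(47) → 50
combine 50, ka(58) → 108
combine be(69), de(70) → 139
combine 108, 139 → 247
Total encoded bits = sum of merged weights = 50 + 108 + 139 + 247 = 544.

544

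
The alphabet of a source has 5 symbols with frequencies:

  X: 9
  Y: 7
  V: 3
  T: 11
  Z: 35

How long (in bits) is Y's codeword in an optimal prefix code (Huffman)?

Repeatedly merge the two smallest:
V(3) + Y(7) → 10
X(9) + 10 → 19
T(11) + 19 → 30
30 + Z(35) → 65
Y sits 4 levels below the root, so its codeword is 4 bits.

4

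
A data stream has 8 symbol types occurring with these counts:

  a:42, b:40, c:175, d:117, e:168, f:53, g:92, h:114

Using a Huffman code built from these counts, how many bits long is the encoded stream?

2277

Greedily combine the two least-frequent nodes:
b(40) + a(42) → 82
f(53) + 82 → 135
g(92) + h(114) → 206
d(117) + 135 → 252
e(168) + c(175) → 343
206 + 252 → 458
343 + 458 → 801
Each symbol's bit-cost is frequency × depth; summing gives 2277 bits (equivalently 82 + 135 + 206 + 252 + 343 + 458 + 801).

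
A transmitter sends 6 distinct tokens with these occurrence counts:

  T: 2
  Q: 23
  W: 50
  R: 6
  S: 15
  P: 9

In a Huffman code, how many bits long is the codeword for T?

5

Repeatedly merge the two smallest:
T(2) + R(6) → 8
8 + P(9) → 17
S(15) + 17 → 32
Q(23) + 32 → 55
W(50) + 55 → 105
T's leaf is at depth 5, giving a 5-bit codeword.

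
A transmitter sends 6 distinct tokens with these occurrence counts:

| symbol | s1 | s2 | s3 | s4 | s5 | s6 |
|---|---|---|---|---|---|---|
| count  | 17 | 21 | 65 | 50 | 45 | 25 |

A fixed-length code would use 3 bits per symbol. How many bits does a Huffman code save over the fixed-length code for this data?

Fixed-length: 3 bits × 223 symbols = 669 bits.
Huffman merges:
combine s1(17), s2(21) → 38
combine s6(25), 38 → 63
combine s5(45), s4(50) → 95
combine 63, s3(65) → 128
combine 95, 128 → 223
Huffman total = 38 + 63 + 95 + 128 + 223 = 547 bits.
Saving = 669 − 547 = 122 bits.

122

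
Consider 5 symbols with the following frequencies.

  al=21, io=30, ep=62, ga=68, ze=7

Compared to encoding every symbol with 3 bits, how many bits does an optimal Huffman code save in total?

170

Fixed-length: 3 bits × 188 symbols = 564 bits.
Huffman merges:
merge ze(7) and al(21): 28
merge 28 and io(30): 58
merge 58 and ep(62): 120
merge ga(68) and 120: 188
Huffman total = 28 + 58 + 120 + 188 = 394 bits.
Saving = 564 − 394 = 170 bits.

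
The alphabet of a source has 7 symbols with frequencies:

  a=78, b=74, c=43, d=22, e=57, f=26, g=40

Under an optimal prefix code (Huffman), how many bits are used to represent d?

4

Repeatedly merge the two smallest:
d(22) + f(26) → 48
g(40) + c(43) → 83
48 + e(57) → 105
b(74) + a(78) → 152
83 + 105 → 188
152 + 188 → 340
d sits 4 levels below the root, so its codeword is 4 bits.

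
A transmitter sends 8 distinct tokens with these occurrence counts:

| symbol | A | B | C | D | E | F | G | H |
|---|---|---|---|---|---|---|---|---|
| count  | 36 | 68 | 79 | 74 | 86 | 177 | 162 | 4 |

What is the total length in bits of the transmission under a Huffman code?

1867

Build the Huffman tree bottom-up:
combine H(4), A(36) → 40
combine 40, B(68) → 108
combine D(74), C(79) → 153
combine E(86), 108 → 194
combine 153, G(162) → 315
combine F(177), 194 → 371
combine 315, 371 → 686
The encoded length is the sum of every internal node's weight: 40 + 108 + 153 + 194 + 315 + 371 + 686 = 1867 bits.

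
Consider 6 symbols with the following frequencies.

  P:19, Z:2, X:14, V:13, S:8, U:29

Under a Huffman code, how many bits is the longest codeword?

Merge the two lowest-weight nodes at each step:
merge Z(2) and S(8): 10
merge 10 and V(13): 23
merge X(14) and P(19): 33
merge 23 and U(29): 52
merge 33 and 52: 85
The rarest symbols sit at the bottom; the longest codeword is 4 bits.

4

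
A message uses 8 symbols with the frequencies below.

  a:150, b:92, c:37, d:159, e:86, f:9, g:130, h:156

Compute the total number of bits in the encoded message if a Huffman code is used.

2320

Merge the two smallest weights repeatedly:
merge f(9) and c(37): 46
merge 46 and e(86): 132
merge b(92) and g(130): 222
merge 132 and a(150): 282
merge h(156) and d(159): 315
merge 222 and 282: 504
merge 315 and 504: 819
Each symbol's bit-cost is frequency × depth; summing gives 2320 bits (equivalently 46 + 132 + 222 + 282 + 315 + 504 + 819).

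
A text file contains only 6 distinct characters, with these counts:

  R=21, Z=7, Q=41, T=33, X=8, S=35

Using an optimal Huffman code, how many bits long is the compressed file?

341

Merge the two smallest weights repeatedly:
Z(7) + X(8) → 15
15 + R(21) → 36
T(33) + S(35) → 68
36 + Q(41) → 77
68 + 77 → 145
The encoded length is the sum of every internal node's weight: 15 + 36 + 68 + 77 + 145 = 341 bits.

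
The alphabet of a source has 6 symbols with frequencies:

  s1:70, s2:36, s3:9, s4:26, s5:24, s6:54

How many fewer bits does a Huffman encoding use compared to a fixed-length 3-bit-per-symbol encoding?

127

Fixed-length: 3 bits × 219 symbols = 657 bits.
Huffman merges:
merge s3(9) and s5(24): 33
merge s4(26) and 33: 59
merge s2(36) and s6(54): 90
merge 59 and s1(70): 129
merge 90 and 129: 219
Huffman total = 33 + 59 + 90 + 129 + 219 = 530 bits.
Saving = 657 − 530 = 127 bits.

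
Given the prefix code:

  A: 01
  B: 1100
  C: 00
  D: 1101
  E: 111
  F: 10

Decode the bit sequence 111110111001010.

EDBFF

Read left to right; each codeword is recognised as soon as it completes (prefix code):
  111→E | 1101→D | 1100→B | 10→F | 10→F
Decoded message: EDBFF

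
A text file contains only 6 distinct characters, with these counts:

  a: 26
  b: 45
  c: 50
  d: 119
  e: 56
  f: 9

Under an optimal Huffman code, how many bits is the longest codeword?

Merge the two lowest-weight nodes at each step:
combine f(9), a(26) → 35
combine 35, b(45) → 80
combine c(50), e(56) → 106
combine 80, 106 → 186
combine d(119), 186 → 305
The first pair merged (f, a) ends up deepest, at depth 4.

4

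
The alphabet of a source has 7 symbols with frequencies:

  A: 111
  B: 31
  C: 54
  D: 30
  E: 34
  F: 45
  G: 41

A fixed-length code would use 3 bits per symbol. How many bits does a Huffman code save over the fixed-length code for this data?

Fixed-length: 3 bits × 346 symbols = 1038 bits.
Huffman merges:
D(30) + B(31) → 61
E(34) + G(41) → 75
F(45) + C(54) → 99
61 + 75 → 136
99 + A(111) → 210
136 + 210 → 346
Huffman total = 61 + 75 + 99 + 136 + 210 + 346 = 927 bits.
Saving = 1038 − 927 = 111 bits.

111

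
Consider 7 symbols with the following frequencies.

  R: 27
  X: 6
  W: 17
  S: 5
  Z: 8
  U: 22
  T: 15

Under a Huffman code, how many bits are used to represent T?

3

Build the tree from the bottom:
S(5) + X(6) → 11
Z(8) + 11 → 19
T(15) + W(17) → 32
19 + U(22) → 41
R(27) + 32 → 59
41 + 59 → 100
T's leaf is at depth 3, giving a 3-bit codeword.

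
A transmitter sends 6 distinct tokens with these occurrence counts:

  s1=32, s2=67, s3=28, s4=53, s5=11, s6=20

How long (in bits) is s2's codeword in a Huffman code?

Huffman merges, smallest pair first:
merge s5(11) and s6(20): 31
merge s3(28) and 31: 59
merge s1(32) and s4(53): 85
merge 59 and s2(67): 126
merge 85 and 126: 211
s2 sits 2 levels below the root, so its codeword is 2 bits.

2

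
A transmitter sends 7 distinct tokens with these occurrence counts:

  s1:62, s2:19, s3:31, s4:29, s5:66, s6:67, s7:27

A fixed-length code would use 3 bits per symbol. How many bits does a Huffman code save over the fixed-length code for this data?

89

Fixed-length: 3 bits × 301 symbols = 903 bits.
Huffman merges:
s2(19) + s7(27) → 46
s4(29) + s3(31) → 60
46 + 60 → 106
s1(62) + s5(66) → 128
s6(67) + 106 → 173
128 + 173 → 301
Huffman total = 46 + 60 + 106 + 128 + 173 + 301 = 814 bits.
Saving = 903 − 814 = 89 bits.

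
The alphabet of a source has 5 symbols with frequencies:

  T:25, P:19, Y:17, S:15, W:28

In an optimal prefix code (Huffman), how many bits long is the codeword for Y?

3

Huffman merges, smallest pair first:
merge S(15) and Y(17): 32
merge P(19) and T(25): 44
merge W(28) and 32: 60
merge 44 and 60: 104
The subtree containing Y is merged 3 times, so code length = 3.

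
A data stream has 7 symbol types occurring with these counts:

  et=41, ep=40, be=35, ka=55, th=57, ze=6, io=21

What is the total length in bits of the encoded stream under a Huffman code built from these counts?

680

Merge the two smallest weights repeatedly:
merge ze(6) and io(21): 27
merge 27 and be(35): 62
merge ep(40) and et(41): 81
merge ka(55) and th(57): 112
merge 62 and 81: 143
merge 112 and 143: 255
Each symbol's bit-cost is frequency × depth; summing gives 680 bits (equivalently 27 + 62 + 81 + 112 + 143 + 255).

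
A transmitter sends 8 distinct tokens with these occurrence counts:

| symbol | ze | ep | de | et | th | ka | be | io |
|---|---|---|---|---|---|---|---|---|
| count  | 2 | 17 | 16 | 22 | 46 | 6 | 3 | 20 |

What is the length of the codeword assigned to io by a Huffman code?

3

Build the tree from the bottom:
combine ze(2), be(3) → 5
combine 5, ka(6) → 11
combine 11, de(16) → 27
combine ep(17), io(20) → 37
combine et(22), 27 → 49
combine 37, th(46) → 83
combine 49, 83 → 132
io sits 3 levels below the root, so its codeword is 3 bits.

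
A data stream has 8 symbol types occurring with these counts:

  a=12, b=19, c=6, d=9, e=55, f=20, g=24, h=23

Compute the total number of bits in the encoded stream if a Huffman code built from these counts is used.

464

Merge the two smallest weights repeatedly:
c(6) + d(9) → 15
a(12) + 15 → 27
b(19) + f(20) → 39
h(23) + g(24) → 47
27 + 39 → 66
47 + e(55) → 102
66 + 102 → 168
The encoded length is the sum of every internal node's weight: 15 + 27 + 39 + 47 + 66 + 102 + 168 = 464 bits.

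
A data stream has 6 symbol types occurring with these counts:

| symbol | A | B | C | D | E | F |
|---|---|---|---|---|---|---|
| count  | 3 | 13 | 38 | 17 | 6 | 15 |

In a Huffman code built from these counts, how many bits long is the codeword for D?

Repeatedly merge the two smallest:
A(3) + E(6) → 9
9 + B(13) → 22
F(15) + D(17) → 32
22 + 32 → 54
C(38) + 54 → 92
The subtree containing D is merged 3 times, so code length = 3.

3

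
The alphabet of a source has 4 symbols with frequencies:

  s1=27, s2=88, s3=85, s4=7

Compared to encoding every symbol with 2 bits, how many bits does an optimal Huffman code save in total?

54

Fixed-length: 2 bits × 207 symbols = 414 bits.
Huffman merges:
combine s4(7), s1(27) → 34
combine 34, s3(85) → 119
combine s2(88), 119 → 207
Huffman total = 34 + 119 + 207 = 360 bits.
Saving = 414 − 360 = 54 bits.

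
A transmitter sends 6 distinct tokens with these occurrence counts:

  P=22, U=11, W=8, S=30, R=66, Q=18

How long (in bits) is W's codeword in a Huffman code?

Build the tree from the bottom:
W(8) + U(11) → 19
Q(18) + 19 → 37
P(22) + S(30) → 52
37 + 52 → 89
R(66) + 89 → 155
The subtree containing W is merged 4 times, so code length = 4.

4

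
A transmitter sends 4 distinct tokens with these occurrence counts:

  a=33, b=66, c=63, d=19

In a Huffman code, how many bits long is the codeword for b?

Build the tree from the bottom:
d(19) + a(33) → 52
52 + c(63) → 115
b(66) + 115 → 181
b is merged only at the final step, so code length = 1.

1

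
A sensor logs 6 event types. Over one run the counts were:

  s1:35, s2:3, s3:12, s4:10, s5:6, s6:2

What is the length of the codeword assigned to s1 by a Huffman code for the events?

Huffman merges, smallest pair first:
combine s6(2), s2(3) → 5
combine 5, s5(6) → 11
combine s4(10), 11 → 21
combine s3(12), 21 → 33
combine 33, s1(35) → 68
s1 is merged only at the final step, so code length = 1.

1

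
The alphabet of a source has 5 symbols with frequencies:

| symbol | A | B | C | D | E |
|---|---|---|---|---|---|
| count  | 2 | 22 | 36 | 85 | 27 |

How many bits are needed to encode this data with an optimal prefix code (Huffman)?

Greedily combine the two least-frequent nodes:
A(2) + B(22) → 24
24 + E(27) → 51
C(36) + 51 → 87
D(85) + 87 → 172
Each symbol's bit-cost is frequency × depth; summing gives 334 bits (equivalently 24 + 51 + 87 + 172).

334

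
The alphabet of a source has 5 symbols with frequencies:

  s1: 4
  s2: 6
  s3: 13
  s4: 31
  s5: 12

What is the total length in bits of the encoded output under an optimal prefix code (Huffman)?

133

Merge the two smallest weights repeatedly:
combine s1(4), s2(6) → 10
combine 10, s5(12) → 22
combine s3(13), 22 → 35
combine s4(31), 35 → 66
The encoded length is the sum of every internal node's weight: 10 + 22 + 35 + 66 = 133 bits.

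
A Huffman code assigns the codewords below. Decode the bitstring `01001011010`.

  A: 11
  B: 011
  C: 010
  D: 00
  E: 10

CCAC

Read left to right; each codeword is recognised as soon as it completes (prefix code):
  010→C | 010→C | 11→A | 010→C
Decoded message: CCAC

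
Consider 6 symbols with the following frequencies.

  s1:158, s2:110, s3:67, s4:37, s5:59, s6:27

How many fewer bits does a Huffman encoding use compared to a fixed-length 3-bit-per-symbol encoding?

Fixed-length: 3 bits × 458 symbols = 1374 bits.
Huffman merges:
combine s6(27), s4(37) → 64
combine s5(59), 64 → 123
combine s3(67), s2(110) → 177
combine 123, s1(158) → 281
combine 177, 281 → 458
Huffman total = 64 + 123 + 177 + 281 + 458 = 1103 bits.
Saving = 1374 − 1103 = 271 bits.

271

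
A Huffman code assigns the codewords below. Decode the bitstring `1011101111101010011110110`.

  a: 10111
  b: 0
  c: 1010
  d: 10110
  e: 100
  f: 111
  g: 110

abfgcbfd

Read left to right; each codeword is recognised as soon as it completes (prefix code):
  10111→a | 0→b | 111→f | 110→g | 1010→c | 0→b | 111→f | 10110→d
Decoded message: abfgcbfd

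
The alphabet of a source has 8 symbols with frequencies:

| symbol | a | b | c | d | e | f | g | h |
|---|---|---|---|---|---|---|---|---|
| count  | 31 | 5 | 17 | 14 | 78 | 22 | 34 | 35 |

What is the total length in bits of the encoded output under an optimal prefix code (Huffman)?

649

Greedily combine the two least-frequent nodes:
combine b(5), d(14) → 19
combine c(17), 19 → 36
combine f(22), a(31) → 53
combine g(34), h(35) → 69
combine 36, 53 → 89
combine 69, e(78) → 147
combine 89, 147 → 236
Total encoded bits = sum of merged weights = 19 + 36 + 53 + 69 + 89 + 147 + 236 = 649.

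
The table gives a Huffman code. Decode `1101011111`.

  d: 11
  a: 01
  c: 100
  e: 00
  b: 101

Read left to right; each codeword is recognised as soon as it completes (prefix code):
  11→d | 01→a | 01→a | 11→d | 11→d
Decoded message: daadd

daadd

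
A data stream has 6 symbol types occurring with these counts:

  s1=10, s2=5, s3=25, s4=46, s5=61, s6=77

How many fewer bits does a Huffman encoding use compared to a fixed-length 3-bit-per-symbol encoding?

169

Fixed-length: 3 bits × 224 symbols = 672 bits.
Huffman merges:
merge s2(5) and s1(10): 15
merge 15 and s3(25): 40
merge 40 and s4(46): 86
merge s5(61) and s6(77): 138
merge 86 and 138: 224
Huffman total = 15 + 40 + 86 + 138 + 224 = 503 bits.
Saving = 672 − 503 = 169 bits.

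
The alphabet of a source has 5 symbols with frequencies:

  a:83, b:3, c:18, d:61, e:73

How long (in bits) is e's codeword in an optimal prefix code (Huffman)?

Build the tree from the bottom:
merge b(3) and c(18): 21
merge 21 and d(61): 82
merge e(73) and 82: 155
merge a(83) and 155: 238
e sits 2 levels below the root, so its codeword is 2 bits.

2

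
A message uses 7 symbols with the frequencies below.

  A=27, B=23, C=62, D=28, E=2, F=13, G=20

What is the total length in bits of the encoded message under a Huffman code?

450

Merge the two smallest weights repeatedly:
E(2) + F(13) → 15
15 + G(20) → 35
B(23) + A(27) → 50
D(28) + 35 → 63
50 + C(62) → 112
63 + 112 → 175
Total encoded bits = sum of merged weights = 15 + 35 + 50 + 63 + 112 + 175 = 450.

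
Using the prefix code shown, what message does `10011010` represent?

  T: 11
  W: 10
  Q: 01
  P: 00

Read left to right; each codeword is recognised as soon as it completes (prefix code):
  10→W | 01→Q | 10→W | 10→W
Decoded message: WQWW

WQWW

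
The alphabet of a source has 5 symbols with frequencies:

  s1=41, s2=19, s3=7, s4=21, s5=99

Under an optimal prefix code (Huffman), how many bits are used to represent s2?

Huffman merges, smallest pair first:
combine s3(7), s2(19) → 26
combine s4(21), 26 → 47
combine s1(41), 47 → 88
combine 88, s5(99) → 187
The subtree containing s2 is merged 4 times, so code length = 4.

4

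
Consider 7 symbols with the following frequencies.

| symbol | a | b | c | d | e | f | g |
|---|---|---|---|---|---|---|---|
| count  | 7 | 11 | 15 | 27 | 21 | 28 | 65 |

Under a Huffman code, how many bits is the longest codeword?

5

Merge the two lowest-weight nodes at each step:
combine a(7), b(11) → 18
combine c(15), 18 → 33
combine e(21), d(27) → 48
combine f(28), 33 → 61
combine 48, 61 → 109
combine g(65), 109 → 174
Maximum depth reached is 5.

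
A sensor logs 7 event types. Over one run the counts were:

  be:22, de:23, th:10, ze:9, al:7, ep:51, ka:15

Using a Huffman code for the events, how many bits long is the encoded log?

350

Greedily combine the two least-frequent nodes:
merge al(7) and ze(9): 16
merge th(10) and ka(15): 25
merge 16 and be(22): 38
merge de(23) and 25: 48
merge 38 and 48: 86
merge ep(51) and 86: 137
Total encoded bits = sum of merged weights = 16 + 25 + 38 + 48 + 86 + 137 = 350.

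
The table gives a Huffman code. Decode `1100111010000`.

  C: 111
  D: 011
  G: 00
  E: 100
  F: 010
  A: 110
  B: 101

Read left to right; each codeword is recognised as soon as it completes (prefix code):
  110→A | 011→D | 101→B | 00→G | 00→G
Decoded message: ADBGG

ADBGG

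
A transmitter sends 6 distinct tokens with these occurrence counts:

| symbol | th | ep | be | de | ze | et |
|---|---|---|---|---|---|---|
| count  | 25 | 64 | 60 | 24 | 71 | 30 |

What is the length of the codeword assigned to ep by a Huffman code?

Huffman merges, smallest pair first:
combine de(24), th(25) → 49
combine et(30), 49 → 79
combine be(60), ep(64) → 124
combine ze(71), 79 → 150
combine 124, 150 → 274
ep sits 2 levels below the root, so its codeword is 2 bits.

2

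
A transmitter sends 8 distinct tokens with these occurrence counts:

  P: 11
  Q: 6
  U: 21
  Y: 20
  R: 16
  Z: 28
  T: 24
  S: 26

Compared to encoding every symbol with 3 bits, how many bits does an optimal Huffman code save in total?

11

Fixed-length: 3 bits × 152 symbols = 456 bits.
Huffman merges:
merge Q(6) and P(11): 17
merge R(16) and 17: 33
merge Y(20) and U(21): 41
merge T(24) and S(26): 50
merge Z(28) and 33: 61
merge 41 and 50: 91
merge 61 and 91: 152
Huffman total = 17 + 33 + 41 + 50 + 61 + 91 + 152 = 445 bits.
Saving = 456 − 445 = 11 bits.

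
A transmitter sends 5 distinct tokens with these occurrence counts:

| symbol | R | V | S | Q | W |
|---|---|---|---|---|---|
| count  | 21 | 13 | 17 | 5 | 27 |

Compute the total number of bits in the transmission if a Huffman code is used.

Merge the two smallest weights repeatedly:
combine Q(5), V(13) → 18
combine S(17), 18 → 35
combine R(21), W(27) → 48
combine 35, 48 → 83
Each symbol's bit-cost is frequency × depth; summing gives 184 bits (equivalently 18 + 35 + 48 + 83).

184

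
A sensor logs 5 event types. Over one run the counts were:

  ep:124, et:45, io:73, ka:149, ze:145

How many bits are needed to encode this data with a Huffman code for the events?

Greedily combine the two least-frequent nodes:
merge et(45) and io(73): 118
merge 118 and ep(124): 242
merge ze(145) and ka(149): 294
merge 242 and 294: 536
The encoded length is the sum of every internal node's weight: 118 + 242 + 294 + 536 = 1190 bits.

1190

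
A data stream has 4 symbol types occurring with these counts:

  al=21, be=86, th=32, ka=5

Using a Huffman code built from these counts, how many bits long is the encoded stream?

Merge the two smallest weights repeatedly:
ka(5) + al(21) → 26
26 + th(32) → 58
58 + be(86) → 144
Each symbol's bit-cost is frequency × depth; summing gives 228 bits (equivalently 26 + 58 + 144).

228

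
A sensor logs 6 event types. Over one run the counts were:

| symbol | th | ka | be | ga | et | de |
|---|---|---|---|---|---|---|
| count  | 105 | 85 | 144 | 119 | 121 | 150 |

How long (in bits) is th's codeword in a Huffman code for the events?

Repeatedly merge the two smallest:
combine ka(85), th(105) → 190
combine ga(119), et(121) → 240
combine be(144), de(150) → 294
combine 190, 240 → 430
combine 294, 430 → 724
The subtree containing th is merged 3 times, so code length = 3.

3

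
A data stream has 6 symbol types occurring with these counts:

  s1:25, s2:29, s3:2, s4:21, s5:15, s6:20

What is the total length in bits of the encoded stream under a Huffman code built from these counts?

Greedily combine the two least-frequent nodes:
s3(2) + s5(15) → 17
17 + s6(20) → 37
s4(21) + s1(25) → 46
s2(29) + 37 → 66
46 + 66 → 112
Each symbol's bit-cost is frequency × depth; summing gives 278 bits (equivalently 17 + 37 + 46 + 66 + 112).

278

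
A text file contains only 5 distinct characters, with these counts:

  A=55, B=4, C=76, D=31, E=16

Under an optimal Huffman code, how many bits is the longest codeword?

Merge the two lowest-weight nodes at each step:
merge B(4) and E(16): 20
merge 20 and D(31): 51
merge 51 and A(55): 106
merge C(76) and 106: 182
The first pair merged (B, E) ends up deepest, at depth 4.

4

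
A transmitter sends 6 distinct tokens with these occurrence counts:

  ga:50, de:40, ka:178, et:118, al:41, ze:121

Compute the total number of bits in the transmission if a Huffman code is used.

Build the Huffman tree bottom-up:
combine de(40), al(41) → 81
combine ga(50), 81 → 131
combine et(118), ze(121) → 239
combine 131, ka(178) → 309
combine 239, 309 → 548
Total encoded bits = sum of merged weights = 81 + 131 + 239 + 309 + 548 = 1308.

1308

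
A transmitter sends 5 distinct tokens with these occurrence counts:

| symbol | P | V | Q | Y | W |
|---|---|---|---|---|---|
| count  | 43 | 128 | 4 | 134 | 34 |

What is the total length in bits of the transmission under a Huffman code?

Merge the two smallest weights repeatedly:
combine Q(4), W(34) → 38
combine 38, P(43) → 81
combine 81, V(128) → 209
combine Y(134), 209 → 343
Total encoded bits = sum of merged weights = 38 + 81 + 209 + 343 = 671.

671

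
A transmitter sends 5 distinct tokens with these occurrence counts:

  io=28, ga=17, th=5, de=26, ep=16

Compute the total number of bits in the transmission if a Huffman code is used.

205

Merge the two smallest weights repeatedly:
th(5) + ep(16) → 21
ga(17) + 21 → 38
de(26) + io(28) → 54
38 + 54 → 92
Total encoded bits = sum of merged weights = 21 + 38 + 54 + 92 = 205.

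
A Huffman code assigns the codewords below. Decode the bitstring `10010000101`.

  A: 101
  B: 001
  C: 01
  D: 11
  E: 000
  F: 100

Read left to right; each codeword is recognised as soon as it completes (prefix code):
  100→F | 100→F | 001→B | 01→C
Decoded message: FFBC

FFBC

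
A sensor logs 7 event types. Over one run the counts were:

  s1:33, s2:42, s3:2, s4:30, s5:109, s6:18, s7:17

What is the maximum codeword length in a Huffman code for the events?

Merge the two lowest-weight nodes at each step:
s3(2) + s7(17) → 19
s6(18) + 19 → 37
s4(30) + s1(33) → 63
37 + s2(42) → 79
63 + 79 → 142
s5(109) + 142 → 251
The rarest symbols sit at the bottom; the longest codeword is 5 bits.

5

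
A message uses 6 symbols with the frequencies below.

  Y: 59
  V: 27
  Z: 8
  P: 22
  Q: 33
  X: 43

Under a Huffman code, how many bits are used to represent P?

Huffman merges, smallest pair first:
combine Z(8), P(22) → 30
combine V(27), 30 → 57
combine Q(33), X(43) → 76
combine 57, Y(59) → 116
combine 76, 116 → 192
P sits 4 levels below the root, so its codeword is 4 bits.

4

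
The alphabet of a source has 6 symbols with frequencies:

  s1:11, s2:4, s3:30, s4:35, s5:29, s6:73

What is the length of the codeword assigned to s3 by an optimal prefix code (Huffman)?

Repeatedly merge the two smallest:
s2(4) + s1(11) → 15
15 + s5(29) → 44
s3(30) + s4(35) → 65
44 + 65 → 109
s6(73) + 109 → 182
The subtree containing s3 is merged 3 times, so code length = 3.

3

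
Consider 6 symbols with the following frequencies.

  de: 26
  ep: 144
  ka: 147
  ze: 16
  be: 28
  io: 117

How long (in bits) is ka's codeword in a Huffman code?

Repeatedly merge the two smallest:
combine ze(16), de(26) → 42
combine be(28), 42 → 70
combine 70, io(117) → 187
combine ep(144), ka(147) → 291
combine 187, 291 → 478
ka sits 2 levels below the root, so its codeword is 2 bits.

2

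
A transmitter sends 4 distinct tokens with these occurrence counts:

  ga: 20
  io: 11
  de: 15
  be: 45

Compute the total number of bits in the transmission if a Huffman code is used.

163

Greedily combine the two least-frequent nodes:
combine io(11), de(15) → 26
combine ga(20), 26 → 46
combine be(45), 46 → 91
Each symbol's bit-cost is frequency × depth; summing gives 163 bits (equivalently 26 + 46 + 91).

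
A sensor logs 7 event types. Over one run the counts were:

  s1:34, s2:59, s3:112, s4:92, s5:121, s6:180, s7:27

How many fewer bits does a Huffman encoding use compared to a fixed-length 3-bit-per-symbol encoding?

Fixed-length: 3 bits × 625 symbols = 1875 bits.
Huffman merges:
merge s7(27) and s1(34): 61
merge s2(59) and 61: 120
merge s4(92) and s3(112): 204
merge 120 and s5(121): 241
merge s6(180) and 204: 384
merge 241 and 384: 625
Huffman total = 61 + 120 + 204 + 241 + 384 + 625 = 1635 bits.
Saving = 1875 − 1635 = 240 bits.

240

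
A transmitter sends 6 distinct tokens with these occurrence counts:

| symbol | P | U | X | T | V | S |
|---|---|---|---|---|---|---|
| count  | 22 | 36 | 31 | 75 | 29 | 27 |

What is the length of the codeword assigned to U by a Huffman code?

Build the tree from the bottom:
P(22) + S(27) → 49
V(29) + X(31) → 60
U(36) + 49 → 85
60 + T(75) → 135
85 + 135 → 220
U's leaf is at depth 2, giving a 2-bit codeword.

2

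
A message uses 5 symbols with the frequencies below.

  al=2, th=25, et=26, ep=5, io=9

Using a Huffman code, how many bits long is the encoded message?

131

Greedily combine the two least-frequent nodes:
combine al(2), ep(5) → 7
combine 7, io(9) → 16
combine 16, th(25) → 41
combine et(26), 41 → 67
Each symbol's bit-cost is frequency × depth; summing gives 131 bits (equivalently 7 + 16 + 41 + 67).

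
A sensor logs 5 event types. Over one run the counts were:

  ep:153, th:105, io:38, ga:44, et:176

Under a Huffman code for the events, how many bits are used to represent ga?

Repeatedly merge the two smallest:
combine io(38), ga(44) → 82
combine 82, th(105) → 187
combine ep(153), et(176) → 329
combine 187, 329 → 516
The subtree containing ga is merged 3 times, so code length = 3.

3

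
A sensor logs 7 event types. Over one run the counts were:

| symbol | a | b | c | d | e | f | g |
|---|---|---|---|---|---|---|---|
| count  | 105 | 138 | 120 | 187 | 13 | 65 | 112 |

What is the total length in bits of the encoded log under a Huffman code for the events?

Greedily combine the two least-frequent nodes:
merge e(13) and f(65): 78
merge 78 and a(105): 183
merge g(112) and c(120): 232
merge b(138) and 183: 321
merge d(187) and 232: 419
merge 321 and 419: 740
The encoded length is the sum of every internal node's weight: 78 + 183 + 232 + 321 + 419 + 740 = 1973 bits.

1973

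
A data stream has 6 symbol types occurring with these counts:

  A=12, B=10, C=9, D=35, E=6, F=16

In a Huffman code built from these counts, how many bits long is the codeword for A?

Build the tree from the bottom:
combine E(6), C(9) → 15
combine B(10), A(12) → 22
combine 15, F(16) → 31
combine 22, 31 → 53
combine D(35), 53 → 88
The subtree containing A is merged 3 times, so code length = 3.

3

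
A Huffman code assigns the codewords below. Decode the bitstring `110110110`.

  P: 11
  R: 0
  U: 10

Read left to right; each codeword is recognised as soon as it completes (prefix code):
  11→P | 0→R | 11→P | 0→R | 11→P | 0→R
Decoded message: PRPRPR

PRPRPR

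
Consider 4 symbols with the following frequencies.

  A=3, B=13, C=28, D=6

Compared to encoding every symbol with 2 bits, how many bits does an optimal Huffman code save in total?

Fixed-length: 2 bits × 50 symbols = 100 bits.
Huffman merges:
merge A(3) and D(6): 9
merge 9 and B(13): 22
merge 22 and C(28): 50
Huffman total = 9 + 22 + 50 = 81 bits.
Saving = 100 − 81 = 19 bits.

19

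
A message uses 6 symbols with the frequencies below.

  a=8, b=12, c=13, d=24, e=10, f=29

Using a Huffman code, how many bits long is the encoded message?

Merge the two smallest weights repeatedly:
combine a(8), e(10) → 18
combine b(12), c(13) → 25
combine 18, d(24) → 42
combine 25, f(29) → 54
combine 42, 54 → 96
Total encoded bits = sum of merged weights = 18 + 25 + 42 + 54 + 96 = 235.

235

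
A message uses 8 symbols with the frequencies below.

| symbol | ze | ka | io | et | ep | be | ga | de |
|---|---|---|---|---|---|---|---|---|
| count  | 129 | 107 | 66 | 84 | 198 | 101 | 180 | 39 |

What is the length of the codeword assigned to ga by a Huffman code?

3

Repeatedly merge the two smallest:
combine de(39), io(66) → 105
combine et(84), be(101) → 185
combine 105, ka(107) → 212
combine ze(129), ga(180) → 309
combine 185, ep(198) → 383
combine 212, 309 → 521
combine 383, 521 → 904
The subtree containing ga is merged 3 times, so code length = 3.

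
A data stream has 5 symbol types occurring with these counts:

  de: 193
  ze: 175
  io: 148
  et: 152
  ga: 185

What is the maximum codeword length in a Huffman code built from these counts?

Merge the two lowest-weight nodes at each step:
combine io(148), et(152) → 300
combine ze(175), ga(185) → 360
combine de(193), 300 → 493
combine 360, 493 → 853
The rarest symbols sit at the bottom; the longest codeword is 3 bits.

3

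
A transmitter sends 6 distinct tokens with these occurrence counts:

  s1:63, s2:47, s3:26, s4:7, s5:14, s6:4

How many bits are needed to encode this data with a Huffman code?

Greedily combine the two least-frequent nodes:
s6(4) + s4(7) → 11
11 + s5(14) → 25
25 + s3(26) → 51
s2(47) + 51 → 98
s1(63) + 98 → 161
Total encoded bits = sum of merged weights = 11 + 25 + 51 + 98 + 161 = 346.

346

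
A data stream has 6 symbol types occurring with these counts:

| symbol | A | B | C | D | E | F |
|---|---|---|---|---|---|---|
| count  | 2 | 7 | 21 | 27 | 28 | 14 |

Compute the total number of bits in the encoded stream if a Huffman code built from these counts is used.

Merge the two smallest weights repeatedly:
A(2) + B(7) → 9
9 + F(14) → 23
C(21) + 23 → 44
D(27) + E(28) → 55
44 + 55 → 99
The encoded length is the sum of every internal node's weight: 9 + 23 + 44 + 55 + 99 = 230 bits.

230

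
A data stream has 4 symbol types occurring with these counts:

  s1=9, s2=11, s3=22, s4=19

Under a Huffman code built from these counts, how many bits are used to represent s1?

3

Repeatedly merge the two smallest:
merge s1(9) and s2(11): 20
merge s4(19) and 20: 39
merge s3(22) and 39: 61
s1's leaf is at depth 3, giving a 3-bit codeword.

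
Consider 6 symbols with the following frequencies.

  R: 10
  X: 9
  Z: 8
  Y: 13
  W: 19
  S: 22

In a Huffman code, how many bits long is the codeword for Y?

3

Repeatedly merge the two smallest:
combine Z(8), X(9) → 17
combine R(10), Y(13) → 23
combine 17, W(19) → 36
combine S(22), 23 → 45
combine 36, 45 → 81
The subtree containing Y is merged 3 times, so code length = 3.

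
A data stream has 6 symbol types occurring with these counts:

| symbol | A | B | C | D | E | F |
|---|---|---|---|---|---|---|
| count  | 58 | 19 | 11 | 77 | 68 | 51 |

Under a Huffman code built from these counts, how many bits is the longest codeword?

Merge the two lowest-weight nodes at each step:
C(11) + B(19) → 30
30 + F(51) → 81
A(58) + E(68) → 126
D(77) + 81 → 158
126 + 158 → 284
The first pair merged (C, B) ends up deepest, at depth 4.

4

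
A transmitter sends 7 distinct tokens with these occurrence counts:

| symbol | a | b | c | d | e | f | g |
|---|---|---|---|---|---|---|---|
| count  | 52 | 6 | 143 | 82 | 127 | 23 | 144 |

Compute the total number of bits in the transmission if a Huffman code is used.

1427

Greedily combine the two least-frequent nodes:
combine b(6), f(23) → 29
combine 29, a(52) → 81
combine 81, d(82) → 163
combine e(127), c(143) → 270
combine g(144), 163 → 307
combine 270, 307 → 577
Each symbol's bit-cost is frequency × depth; summing gives 1427 bits (equivalently 29 + 81 + 163 + 270 + 307 + 577).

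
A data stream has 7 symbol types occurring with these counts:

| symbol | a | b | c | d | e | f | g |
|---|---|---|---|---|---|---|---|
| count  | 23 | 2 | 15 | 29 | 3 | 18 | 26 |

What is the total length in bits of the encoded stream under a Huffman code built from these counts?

Merge the two smallest weights repeatedly:
merge b(2) and e(3): 5
merge 5 and c(15): 20
merge f(18) and 20: 38
merge a(23) and g(26): 49
merge d(29) and 38: 67
merge 49 and 67: 116
The encoded length is the sum of every internal node's weight: 5 + 20 + 38 + 49 + 67 + 116 = 295 bits.

295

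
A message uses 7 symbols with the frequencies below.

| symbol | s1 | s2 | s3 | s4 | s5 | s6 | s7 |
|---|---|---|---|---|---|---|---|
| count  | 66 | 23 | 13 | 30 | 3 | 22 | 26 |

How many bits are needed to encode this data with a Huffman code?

Greedily combine the two least-frequent nodes:
s5(3) + s3(13) → 16
16 + s6(22) → 38
s2(23) + s7(26) → 49
s4(30) + 38 → 68
49 + s1(66) → 115
68 + 115 → 183
Total encoded bits = sum of merged weights = 16 + 38 + 49 + 68 + 115 + 183 = 469.

469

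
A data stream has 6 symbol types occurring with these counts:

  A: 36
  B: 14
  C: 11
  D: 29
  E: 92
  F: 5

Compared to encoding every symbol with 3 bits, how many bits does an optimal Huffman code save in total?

Fixed-length: 3 bits × 187 symbols = 561 bits.
Huffman merges:
merge F(5) and C(11): 16
merge B(14) and 16: 30
merge D(29) and 30: 59
merge A(36) and 59: 95
merge E(92) and 95: 187
Huffman total = 16 + 30 + 59 + 95 + 187 = 387 bits.
Saving = 561 − 387 = 174 bits.

174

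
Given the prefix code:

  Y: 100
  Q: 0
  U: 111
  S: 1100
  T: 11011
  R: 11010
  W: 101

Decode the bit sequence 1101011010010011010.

RRQYR

Read left to right; each codeword is recognised as soon as it completes (prefix code):
  11010→R | 11010→R | 0→Q | 100→Y | 11010→R
Decoded message: RRQYR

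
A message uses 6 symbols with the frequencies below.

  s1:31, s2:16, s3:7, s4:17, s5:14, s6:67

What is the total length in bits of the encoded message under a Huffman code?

Build the Huffman tree bottom-up:
combine s3(7), s5(14) → 21
combine s2(16), s4(17) → 33
combine 21, s1(31) → 52
combine 33, 52 → 85
combine s6(67), 85 → 152
Each symbol's bit-cost is frequency × depth; summing gives 343 bits (equivalently 21 + 33 + 52 + 85 + 152).

343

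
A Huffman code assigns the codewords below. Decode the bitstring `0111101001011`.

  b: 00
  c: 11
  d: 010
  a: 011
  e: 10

Read left to right; each codeword is recognised as soon as it completes (prefix code):
  011→a | 11→c | 010→d | 010→d | 11→c
Decoded message: acddc

acddc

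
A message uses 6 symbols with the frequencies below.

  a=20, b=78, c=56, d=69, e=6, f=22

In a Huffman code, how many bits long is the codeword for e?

Huffman merges, smallest pair first:
merge e(6) and a(20): 26
merge f(22) and 26: 48
merge 48 and c(56): 104
merge d(69) and b(78): 147
merge 104 and 147: 251
The subtree containing e is merged 4 times, so code length = 4.

4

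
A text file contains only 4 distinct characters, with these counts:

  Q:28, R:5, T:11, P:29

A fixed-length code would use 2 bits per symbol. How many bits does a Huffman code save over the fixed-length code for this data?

13

Fixed-length: 2 bits × 73 symbols = 146 bits.
Huffman merges:
merge R(5) and T(11): 16
merge 16 and Q(28): 44
merge P(29) and 44: 73
Huffman total = 16 + 44 + 73 = 133 bits.
Saving = 146 − 133 = 13 bits.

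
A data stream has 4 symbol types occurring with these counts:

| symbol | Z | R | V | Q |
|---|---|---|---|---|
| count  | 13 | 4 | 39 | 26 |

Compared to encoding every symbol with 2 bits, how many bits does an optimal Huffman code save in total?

Fixed-length: 2 bits × 82 symbols = 164 bits.
Huffman merges:
combine R(4), Z(13) → 17
combine 17, Q(26) → 43
combine V(39), 43 → 82
Huffman total = 17 + 43 + 82 = 142 bits.
Saving = 164 − 142 = 22 bits.

22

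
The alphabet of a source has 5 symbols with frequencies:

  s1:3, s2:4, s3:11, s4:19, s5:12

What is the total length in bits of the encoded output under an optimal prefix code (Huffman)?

104

Greedily combine the two least-frequent nodes:
merge s1(3) and s2(4): 7
merge 7 and s3(11): 18
merge s5(12) and 18: 30
merge s4(19) and 30: 49
Each symbol's bit-cost is frequency × depth; summing gives 104 bits (equivalently 7 + 18 + 30 + 49).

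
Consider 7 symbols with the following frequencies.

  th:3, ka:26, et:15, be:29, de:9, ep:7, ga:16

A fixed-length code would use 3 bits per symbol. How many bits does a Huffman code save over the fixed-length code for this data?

Fixed-length: 3 bits × 105 symbols = 315 bits.
Huffman merges:
merge th(3) and ep(7): 10
merge de(9) and 10: 19
merge et(15) and ga(16): 31
merge 19 and ka(26): 45
merge be(29) and 31: 60
merge 45 and 60: 105
Huffman total = 10 + 19 + 31 + 45 + 60 + 105 = 270 bits.
Saving = 315 − 270 = 45 bits.

45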